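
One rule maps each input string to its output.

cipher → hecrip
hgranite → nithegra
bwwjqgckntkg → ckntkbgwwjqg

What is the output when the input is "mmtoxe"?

oxmemt

The pattern: swap the first and last characters, then swap the front and back halves of the string.
For "mmtoxe", step one produces "emtoxm"; step two turns that into "oxmemt".
(Check on "bwwjqgckntkg": → "gwwjqgckntkb" → "ckntkbgwwjqg" ✓)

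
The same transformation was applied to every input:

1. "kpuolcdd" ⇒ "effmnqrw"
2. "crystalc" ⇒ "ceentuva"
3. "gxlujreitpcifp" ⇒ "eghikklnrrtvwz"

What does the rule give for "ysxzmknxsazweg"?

Rule — sort the characters into alphabetical order, then shift every letter 2 places forward in the alphabet (wrapping around).
"ysxzmknxsazweg" → "aegkmnsswxxyzz" → "cgimopuuyzzabb".

cgimopuuyzzabb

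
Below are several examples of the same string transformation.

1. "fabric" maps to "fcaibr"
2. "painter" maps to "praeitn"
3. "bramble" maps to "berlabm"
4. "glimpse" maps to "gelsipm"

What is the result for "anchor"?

Rule — take characters alternately from the front and the back (1st, last, 2nd, 2nd-last, ...).
So "anchor" becomes "arnoch".

arnoch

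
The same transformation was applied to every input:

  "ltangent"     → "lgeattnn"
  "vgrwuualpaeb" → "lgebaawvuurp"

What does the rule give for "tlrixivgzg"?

liiggzxvtr

The rule is to sort the characters into reverse alphabetical order, then swap the front and back halves of the string.
For "tlrixivgzg" the result is "liiggzxvtr".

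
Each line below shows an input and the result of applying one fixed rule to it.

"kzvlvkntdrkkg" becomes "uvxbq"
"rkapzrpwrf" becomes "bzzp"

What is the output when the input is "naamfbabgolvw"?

Rule — keep one character in every 3, starting at position 1 (positions 1st, 4th, 7th, ...), then shift every letter 10 places forward in the alphabet (wrapping around).
Doing the same to "naamfbabgolvw": "xwkyg".

xwkyg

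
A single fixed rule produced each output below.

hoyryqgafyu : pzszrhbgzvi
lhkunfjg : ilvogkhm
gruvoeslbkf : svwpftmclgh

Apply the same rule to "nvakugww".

wblvhxxo

The rule is to move the first character to the end, then shift every letter 1 place forward in the alphabet (wrapping around).
Starting from "nvakugww": after the first operation, "vakugwwn"; after the second, "wblvhxxo".
(Check on "hoyryqgafyu": → "oyryqgafyuh" → "pzszrhbgzvi" ✓)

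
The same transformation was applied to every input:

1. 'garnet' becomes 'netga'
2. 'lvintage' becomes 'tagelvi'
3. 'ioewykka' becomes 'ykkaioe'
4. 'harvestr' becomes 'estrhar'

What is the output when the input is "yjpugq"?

Looking at the pairs, the operation is to swap the front and back halves of the string, then delete the last character.
Starting from "yjpugq": after the first operation, "ugqyjp"; after the second, "ugqyj".

ugqyj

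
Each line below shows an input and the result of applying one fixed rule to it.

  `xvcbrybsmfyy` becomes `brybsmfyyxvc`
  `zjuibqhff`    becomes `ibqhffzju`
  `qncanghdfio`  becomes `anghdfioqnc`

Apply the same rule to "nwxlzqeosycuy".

Each output is the input with this applied: move the first 3 characters to the end (rotate left by 3).
On "nwxlzqeosycuy" that produces "lzqeosycuynwx".

lzqeosycuynwx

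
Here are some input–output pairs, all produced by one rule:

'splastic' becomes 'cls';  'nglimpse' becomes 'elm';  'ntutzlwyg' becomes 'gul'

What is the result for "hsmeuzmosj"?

Looking at the pairs, the operation is to take characters alternately from the front and the back (1st, last, 2nd, 2nd-last, ...), then keep one character in every 3, starting at position 2 (positions 2nd, 5th, 8th, ...).
Starting from "hsmeuzmosj": after the first operation, "hjssmoemuz"; after the second, "jmm".

jmm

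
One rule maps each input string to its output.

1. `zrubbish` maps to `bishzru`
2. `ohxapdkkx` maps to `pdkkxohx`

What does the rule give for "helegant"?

What's happening: move the first 3 characters to the end (rotate left by 3), then delete the first character.
For "helegant", step one produces "eganthel"; step two turns that into "ganthel".
(Check on "zrubbish": → "bbishzru" → "bishzru" ✓)

ganthel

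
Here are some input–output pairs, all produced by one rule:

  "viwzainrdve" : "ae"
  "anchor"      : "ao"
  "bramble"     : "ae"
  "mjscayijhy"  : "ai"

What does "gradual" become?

au

The pattern: keep every other character starting from the first (positions 1st, 3rd, 5th, ...), then keep only the vowels.
Starting from "gradual": after the first operation, "gaul"; after the second, "au".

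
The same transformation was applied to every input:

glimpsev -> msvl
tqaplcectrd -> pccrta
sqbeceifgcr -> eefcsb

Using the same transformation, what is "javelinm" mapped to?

Rule — move the first 3 characters to the end (rotate left by 3), then keep every other character starting from the first (positions 1st, 3rd, 5th, ...).
Working it through for "javelinm": intermediate "elinmjav", final "eima".

eima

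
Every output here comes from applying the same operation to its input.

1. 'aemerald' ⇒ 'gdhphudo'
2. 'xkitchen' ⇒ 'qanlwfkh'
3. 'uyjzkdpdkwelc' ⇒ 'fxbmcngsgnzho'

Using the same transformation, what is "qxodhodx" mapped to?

The pattern: shift every letter 3 places forward in the alphabet (wrapping around), then move the last character to the front.
For "qxodhodx", step one produces "targkrga"; step two turns that into "atargkrg".
(Check on "aemerald": → "dhphudog" → "gdhphudo" ✓)

atargkrg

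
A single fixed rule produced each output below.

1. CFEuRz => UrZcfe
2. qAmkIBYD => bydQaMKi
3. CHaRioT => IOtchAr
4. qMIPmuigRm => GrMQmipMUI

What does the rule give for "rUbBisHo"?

ShORuBbI

In each case the input is transformed by: flip the case of every letter, then move the last 3 characters to the front (rotate right by 3).
On "rUbBisHo": the first step gives "RuBbIShO", and the second then gives "ShORuBbI".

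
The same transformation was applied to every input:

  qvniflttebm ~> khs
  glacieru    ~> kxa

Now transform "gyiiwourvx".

xbd

The pattern: shift every letter 6 places forward in the alphabet (wrapping around), then keep only the last 3 characters.
For "gyiiwourvx", step one produces "meoocuaxbd"; step two turns that into "xbd".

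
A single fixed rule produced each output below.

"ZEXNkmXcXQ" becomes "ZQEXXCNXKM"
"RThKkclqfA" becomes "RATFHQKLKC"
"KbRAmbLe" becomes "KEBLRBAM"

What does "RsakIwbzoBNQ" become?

RQSNABKOIZWB

What's happening: take characters alternately from the front and the back (1st, last, 2nd, 2nd-last, ...), then convert every letter to uppercase.
For "RsakIwbzoBNQ", step one produces "RQsNaBkoIzwb"; step two turns that into "RQSNABKOIZWB".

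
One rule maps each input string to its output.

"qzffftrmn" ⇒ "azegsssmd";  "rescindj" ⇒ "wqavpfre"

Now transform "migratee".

Rule — shift every letter 13 places forward in the alphabet (wrapping around) — i.e. ROT13, then reverse the string.
On "migratee": the first step gives "zvtengrr", and the second then gives "rrgnetvz".
(Check on "qzffftrmn": → "dmsssgeza" → "azegsssmd" ✓)

rrgnetvz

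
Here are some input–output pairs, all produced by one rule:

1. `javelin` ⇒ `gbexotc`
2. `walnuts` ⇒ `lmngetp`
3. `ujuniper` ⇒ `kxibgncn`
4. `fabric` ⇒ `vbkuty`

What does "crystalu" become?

netmlrkv

Rule — reverse the string, then shift every letter 7 places backward in the alphabet (wrapping around).
Working it through for "crystalu": intermediate "ulatsyrc", final "netmlrkv".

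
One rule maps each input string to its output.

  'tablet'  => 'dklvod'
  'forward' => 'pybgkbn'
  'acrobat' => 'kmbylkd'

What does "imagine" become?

swkqsxo

In each case the input is transformed by: shift every letter 10 places forward in the alphabet (wrapping around).
"imagine" → "swkqsxo".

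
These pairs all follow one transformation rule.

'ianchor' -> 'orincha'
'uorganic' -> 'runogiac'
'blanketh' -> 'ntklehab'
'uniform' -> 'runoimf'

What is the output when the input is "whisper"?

Looking at the pairs, the operation is to sort the characters into reverse alphabetical order, then swap each adjacent pair of characters (1↔2, 3↔4, ...).
On "whisper" that produces "swprhie".
(Check on "blanketh": → "tnlkheba" → "ntklehab" ✓)

swprhie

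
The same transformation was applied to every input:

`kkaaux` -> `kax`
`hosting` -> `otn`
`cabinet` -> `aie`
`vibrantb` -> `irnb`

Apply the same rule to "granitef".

rntf

Each output is the input with this applied: keep every other character starting from the second (positions 2nd, 4th, 6th, ...).
For "granitef" the result is "rntf".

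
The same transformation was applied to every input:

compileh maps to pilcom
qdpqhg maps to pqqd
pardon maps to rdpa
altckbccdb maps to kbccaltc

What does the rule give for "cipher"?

What's happening: delete the last 2 characters, then swap the front and back halves of the string.
"cipher" → "ciph" → "phci".

phci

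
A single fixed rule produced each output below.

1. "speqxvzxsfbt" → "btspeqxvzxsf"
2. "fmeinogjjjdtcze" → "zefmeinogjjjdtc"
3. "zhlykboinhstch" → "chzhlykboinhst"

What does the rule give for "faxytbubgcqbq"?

The transformation: move the last 2 characters to the front (rotate right by 2).
"faxytbubgcqbq" → "bqfaxytbubgcq".

bqfaxytbubgcq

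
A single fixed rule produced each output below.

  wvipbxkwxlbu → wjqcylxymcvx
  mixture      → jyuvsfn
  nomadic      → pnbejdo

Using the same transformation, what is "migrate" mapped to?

The pattern: move the first character to the end, then shift every letter 1 place forward in the alphabet (wrapping around).
For "migrate", step one produces "igratem"; step two turns that into "jhsbufn".

jhsbufn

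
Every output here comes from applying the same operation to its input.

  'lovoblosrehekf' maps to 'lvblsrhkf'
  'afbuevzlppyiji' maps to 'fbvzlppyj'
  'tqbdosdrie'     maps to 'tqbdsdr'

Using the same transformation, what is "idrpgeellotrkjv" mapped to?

drpglltrkjv

The pattern: remove every vowel.
So "idrpgeellotrkjv" becomes "drpglltrkjv".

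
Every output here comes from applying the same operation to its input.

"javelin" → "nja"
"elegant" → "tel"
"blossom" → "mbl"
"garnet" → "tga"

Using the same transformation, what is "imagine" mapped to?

eim

The pattern: move the last character to the front, then keep only the first 3 characters.
"imagine" → "eimagin" → "eim".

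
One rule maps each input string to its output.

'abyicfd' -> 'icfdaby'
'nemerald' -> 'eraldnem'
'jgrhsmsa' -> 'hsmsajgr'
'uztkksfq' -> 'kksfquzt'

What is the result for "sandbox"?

dboxsan

The rule is to move the first 3 characters to the end (rotate left by 3).
"sandbox" → "dboxsan".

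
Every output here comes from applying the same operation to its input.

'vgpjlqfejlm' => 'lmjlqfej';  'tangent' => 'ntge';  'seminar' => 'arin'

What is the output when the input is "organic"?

ican

The pattern: delete the first 3 characters, then move the last 2 characters to the front (rotate right by 2).
"organic" → "anic" → "ican".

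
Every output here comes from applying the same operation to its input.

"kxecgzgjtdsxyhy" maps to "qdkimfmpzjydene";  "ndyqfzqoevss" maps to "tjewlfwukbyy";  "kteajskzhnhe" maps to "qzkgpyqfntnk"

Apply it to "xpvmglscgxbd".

The rule is to shift every letter 6 places forward in the alphabet (wrapping around).
For "xpvmglscgxbd" the result is "dvbsmryimdhj".

dvbsmryimdhj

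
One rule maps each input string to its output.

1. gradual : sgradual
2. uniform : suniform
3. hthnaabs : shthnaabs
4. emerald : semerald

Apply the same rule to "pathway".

Rule — prepend "s".
For "pathway" the result is "spathway".

spathway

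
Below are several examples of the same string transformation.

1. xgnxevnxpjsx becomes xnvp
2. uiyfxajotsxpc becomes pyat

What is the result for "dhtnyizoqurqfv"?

The rule is to keep one character in every 3, starting at position 3 (positions 3rd, 6th, 9th, ...), then move the last character to the front.
Working it through for "dhtnyizoqurqfv": intermediate "tiqq", final "qtiq".

qtiq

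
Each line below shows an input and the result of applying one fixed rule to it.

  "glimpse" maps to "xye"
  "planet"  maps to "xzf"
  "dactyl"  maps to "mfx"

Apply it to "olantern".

xzqz

What's happening: keep every other character starting from the second (positions 2nd, 4th, 6th, ...), then shift every letter 12 places forward in the alphabet (wrapping around).
Applying that to "olantern" gives "xzqz".
(Check on "glimpse": → "lms" → "xye" ✓)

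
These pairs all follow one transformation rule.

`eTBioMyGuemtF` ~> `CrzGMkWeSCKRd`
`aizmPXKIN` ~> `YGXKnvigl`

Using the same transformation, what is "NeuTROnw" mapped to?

In each case the input is transformed by: shift every letter 2 places backward in the alphabet (wrapping around), then flip the case of every letter.
Applying that to "NeuTROnw" gives "lCSrpmLU".

lCSrpmLU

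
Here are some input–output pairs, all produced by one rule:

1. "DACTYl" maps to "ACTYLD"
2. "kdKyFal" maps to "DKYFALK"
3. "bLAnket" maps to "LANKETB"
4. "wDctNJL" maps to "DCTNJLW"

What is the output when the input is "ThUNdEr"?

HUNDERT

The rule is to move the first character to the end, then convert every letter to uppercase.
On "ThUNdEr" that produces "HUNDERT".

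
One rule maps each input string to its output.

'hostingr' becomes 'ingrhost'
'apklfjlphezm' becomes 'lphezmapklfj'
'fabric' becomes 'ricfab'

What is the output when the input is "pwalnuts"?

Looking at the pairs, the operation is to swap the front and back halves of the string.
For "pwalnuts" the result is "nutspwal".

nutspwal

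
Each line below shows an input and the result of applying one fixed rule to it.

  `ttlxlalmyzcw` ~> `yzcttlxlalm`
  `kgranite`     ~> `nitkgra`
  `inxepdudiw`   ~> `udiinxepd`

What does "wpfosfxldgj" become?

The pattern: delete the last character, then move the last 3 characters to the front (rotate right by 3).
Applying both steps to "wpfosfxldgj": "wpfosfxldg", then "ldgwpfosfx".

ldgwpfosfx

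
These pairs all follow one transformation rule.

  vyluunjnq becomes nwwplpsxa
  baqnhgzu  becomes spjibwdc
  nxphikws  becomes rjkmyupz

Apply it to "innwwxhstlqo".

pyyzjuvnsqkp

The rule is to move the first 2 characters to the end (rotate left by 2), then shift every letter 2 places forward in the alphabet (wrapping around).
For "innwwxhstlqo", step one produces "nwwxhstlqoin"; step two turns that into "pyyzjuvnsqkp".
(Check on "vyluunjnq": → "luunjnqvy" → "nwwplpsxa" ✓)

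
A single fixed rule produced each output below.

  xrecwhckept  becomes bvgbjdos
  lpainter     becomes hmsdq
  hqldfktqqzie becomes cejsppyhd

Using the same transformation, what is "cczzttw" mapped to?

Rule — shift every letter 1 place backward in the alphabet (wrapping around), then delete the first 3 characters.
For "cczzttw", step one produces "bbyyssv"; step two turns that into "yssv".

yssv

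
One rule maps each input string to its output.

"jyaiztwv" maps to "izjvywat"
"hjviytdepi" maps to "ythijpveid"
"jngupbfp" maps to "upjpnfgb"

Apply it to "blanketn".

nkbnltae

Each output is the input with this applied: take characters alternately from the front and the back (1st, last, 2nd, 2nd-last, ...), then move the last 2 characters to the front (rotate right by 2).
Working it through for "blanketn": intermediate "bnltaenk", final "nkbnltae".
(Check on "jngupbfp": → "jpnfgbup" → "upjpnfgb" ✓)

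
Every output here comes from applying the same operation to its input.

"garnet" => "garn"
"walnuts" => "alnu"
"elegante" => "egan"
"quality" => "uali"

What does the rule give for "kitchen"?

What's happening: move the last 2 characters to the front (rotate right by 2), then keep only the last 4 characters.
Working it through for "kitchen": intermediate "enkitch", final "itch".

itch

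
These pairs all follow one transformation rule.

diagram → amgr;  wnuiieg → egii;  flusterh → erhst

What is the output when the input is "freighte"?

The pattern: delete the first 3 characters, then move the first 2 characters to the end (rotate left by 2).
"freighte" → "ighte" → "hteig".

hteig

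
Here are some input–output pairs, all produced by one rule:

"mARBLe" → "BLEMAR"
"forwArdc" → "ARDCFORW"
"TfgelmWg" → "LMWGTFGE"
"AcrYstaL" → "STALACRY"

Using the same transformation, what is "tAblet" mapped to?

Rule — swap the front and back halves of the string, then convert every letter to uppercase.
Working it through for "tAblet": intermediate "lettAb", final "LETTAB".

LETTAB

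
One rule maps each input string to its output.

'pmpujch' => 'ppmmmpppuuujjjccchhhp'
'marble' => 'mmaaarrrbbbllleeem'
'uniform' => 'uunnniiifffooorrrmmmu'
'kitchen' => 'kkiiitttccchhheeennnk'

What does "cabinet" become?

In each case the input is transformed by: repeat every character 3 times, then move the first character to the end.
For "cabinet", step one produces "cccaaabbbiiinnneeettt"; step two turns that into "ccaaabbbiiinnneeetttc".

ccaaabbbiiinnneeetttc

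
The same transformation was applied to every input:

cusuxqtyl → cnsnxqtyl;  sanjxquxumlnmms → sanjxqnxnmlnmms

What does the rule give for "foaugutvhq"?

foangntvhq

The pattern: replace every "u" with "n".
On "foaugutvhq" that produces "foangntvhq".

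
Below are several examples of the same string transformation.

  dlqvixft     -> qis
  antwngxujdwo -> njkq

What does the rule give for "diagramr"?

In each case the input is transformed by: keep one character in every 3, starting at position 1 (positions 1st, 4th, 7th, ...), then shift every letter 13 places forward in the alphabet (wrapping around) — i.e. ROT13.
"diagramr" → "dgm" → "qtz".

qtz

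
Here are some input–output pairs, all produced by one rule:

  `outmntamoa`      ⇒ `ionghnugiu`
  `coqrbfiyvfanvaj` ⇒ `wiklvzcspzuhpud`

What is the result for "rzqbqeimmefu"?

ltkvkycggyzo

The rule is to shift every letter 6 places backward in the alphabet (wrapping around).
For "rzqbqeimmefu" the result is "ltkvkycggyzo".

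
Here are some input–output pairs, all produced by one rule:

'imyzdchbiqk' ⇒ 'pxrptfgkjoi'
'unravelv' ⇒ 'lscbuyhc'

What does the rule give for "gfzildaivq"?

The rule is to move the last 3 characters to the front (rotate right by 3), then shift every letter 7 places forward in the alphabet (wrapping around).
For "gfzildaivq" the result is "pcxnmgpskh".

pcxnmgpskh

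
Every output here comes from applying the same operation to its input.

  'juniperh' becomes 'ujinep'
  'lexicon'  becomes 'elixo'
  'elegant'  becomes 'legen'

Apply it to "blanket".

The transformation: swap each adjacent pair of characters (1↔2, 3↔4, ...), then delete the last 2 characters.
"blanket" → "lbnaekt" → "lbnae".
(Check on "juniperh": → "ujinephr" → "ujinep" ✓)

lbnae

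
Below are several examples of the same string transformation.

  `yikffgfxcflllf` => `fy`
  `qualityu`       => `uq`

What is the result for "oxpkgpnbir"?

What's happening: move the first character to the end, then keep only the last 2 characters.
Applying both steps to "oxpkgpnbir": "xpkgpnbiro", then "ro".

ro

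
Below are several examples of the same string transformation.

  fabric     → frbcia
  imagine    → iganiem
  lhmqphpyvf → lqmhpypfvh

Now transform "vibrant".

vrbnati

The transformation: swap each adjacent pair of characters (1↔2, 3↔4, ...), then move the first character to the end.
"vibrant" → "ivrbnat" → "vrbnati".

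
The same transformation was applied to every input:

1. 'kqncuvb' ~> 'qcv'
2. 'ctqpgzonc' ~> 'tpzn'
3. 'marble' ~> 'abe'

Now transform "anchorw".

nhr

What's happening: keep every other character starting from the second (positions 2nd, 4th, 6th, ...).
Applying that to "anchorw" gives "nhr".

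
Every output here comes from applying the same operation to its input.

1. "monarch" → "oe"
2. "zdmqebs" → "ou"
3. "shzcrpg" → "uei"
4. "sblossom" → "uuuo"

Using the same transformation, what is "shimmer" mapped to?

uoo

In each case the input is transformed by: shift every letter 2 places forward in the alphabet (wrapping around), then keep only the vowels.
Applying that to "shimmer" gives "uoo".
(Check on "shzcrpg": → "ujbetri" → "uei" ✓)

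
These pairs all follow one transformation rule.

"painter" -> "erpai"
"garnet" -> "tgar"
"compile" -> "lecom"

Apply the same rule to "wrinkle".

The pattern: move the first 3 characters to the end (rotate left by 3), then delete the first 2 characters.
For "wrinkle", step one produces "nklewri"; step two turns that into "lewri".

lewri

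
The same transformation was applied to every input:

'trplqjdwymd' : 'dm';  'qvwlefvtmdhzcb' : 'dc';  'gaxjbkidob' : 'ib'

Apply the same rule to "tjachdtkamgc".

tm

Looking at the pairs, the operation is to keep one character in every 3, starting at position 1 (positions 1st, 4th, 7th, ...), then keep only the last 2 characters.
On "tjachdtkamgc": the first step gives "tctm", and the second then gives "tm".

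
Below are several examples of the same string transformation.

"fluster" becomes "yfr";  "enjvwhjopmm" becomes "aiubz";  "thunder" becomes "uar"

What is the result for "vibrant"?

vea

Rule — keep every other character starting from the second (positions 2nd, 4th, 6th, ...), then shift every letter 13 places forward in the alphabet (wrapping around) — i.e. ROT13.
On "vibrant": the first step gives "irn", and the second then gives "vea".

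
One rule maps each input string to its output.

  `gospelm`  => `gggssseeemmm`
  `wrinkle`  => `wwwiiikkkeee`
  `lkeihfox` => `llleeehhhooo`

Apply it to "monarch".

mmmnnnrrrhhh

Each output is the input with this applied: keep every other character starting from the first (positions 1st, 3rd, 5th, ...), then repeat every character 3 times.
On "monarch": the first step gives "mnrh", and the second then gives "mmmnnnrrrhhh".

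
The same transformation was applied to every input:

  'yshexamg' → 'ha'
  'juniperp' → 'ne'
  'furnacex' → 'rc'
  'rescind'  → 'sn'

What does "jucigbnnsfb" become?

cbs

Each output is the input with this applied: keep one character in every 3, starting at position 3 (positions 3rd, 6th, 9th, ...).
For "jucigbnnsfb" the result is "cbs".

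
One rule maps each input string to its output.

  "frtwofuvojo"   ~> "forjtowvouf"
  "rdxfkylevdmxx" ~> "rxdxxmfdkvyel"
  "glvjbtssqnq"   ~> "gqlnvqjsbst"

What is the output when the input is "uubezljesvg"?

Rule — take characters alternately from the front and the back (1st, last, 2nd, 2nd-last, ...).
Doing the same to "uubezljesvg": "uguvbseezjl".

uguvbseezjl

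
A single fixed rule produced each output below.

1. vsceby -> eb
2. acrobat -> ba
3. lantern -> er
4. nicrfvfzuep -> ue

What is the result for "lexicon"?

co

Looking at the pairs, the operation is to move the last 3 characters to the front (rotate right by 3), then keep only the first 2 characters.
Starting from "lexicon": after the first operation, "conlexi"; after the second, "co".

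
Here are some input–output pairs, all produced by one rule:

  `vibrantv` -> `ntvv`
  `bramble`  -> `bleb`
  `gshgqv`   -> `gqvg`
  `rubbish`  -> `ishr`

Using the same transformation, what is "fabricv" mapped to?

Each output is the input with this applied: move the last 3 characters to the front (rotate right by 3), then keep only the first 4 characters.
"fabricv" → "icvfabr" → "icvf".

icvf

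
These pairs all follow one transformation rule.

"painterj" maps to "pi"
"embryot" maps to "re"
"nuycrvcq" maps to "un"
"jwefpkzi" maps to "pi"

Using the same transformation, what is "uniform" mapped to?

The pattern: sort the characters into reverse alphabetical order, then keep one character in every 3, starting at position 3 (positions 3rd, 6th, 9th, ...).
Starting from "uniform": after the first operation, "uronmif"; after the second, "oi".
(Check on "nuycrvcq": → "yvurqncc" → "un" ✓)

oi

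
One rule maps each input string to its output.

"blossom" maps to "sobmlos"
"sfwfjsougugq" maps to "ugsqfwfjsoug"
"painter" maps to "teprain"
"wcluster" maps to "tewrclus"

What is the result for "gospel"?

peglos

The rule is to swap the first and last characters, then move the last 3 characters to the front (rotate right by 3).
Applying both steps to "gospel": "lospeg", then "peglos".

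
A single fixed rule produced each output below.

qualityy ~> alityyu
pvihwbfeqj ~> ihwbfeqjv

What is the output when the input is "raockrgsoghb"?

Looking at the pairs, the operation is to delete the first character, then move the first character to the end.
On "raockrgsoghb" that produces "ockrgsoghba".

ockrgsoghba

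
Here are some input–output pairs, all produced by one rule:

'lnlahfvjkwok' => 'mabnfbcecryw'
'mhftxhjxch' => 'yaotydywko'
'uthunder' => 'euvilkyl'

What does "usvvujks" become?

Each output is the input with this applied: shift every letter 9 places backward in the alphabet (wrapping around), then swap the front and back halves of the string.
Working it through for "usvvujks": intermediate "ljmmlabj", final "labjljmm".
(Check on "mhftxhjxch": → "dywkoyaoty" → "yaotydywko" ✓)

labjljmm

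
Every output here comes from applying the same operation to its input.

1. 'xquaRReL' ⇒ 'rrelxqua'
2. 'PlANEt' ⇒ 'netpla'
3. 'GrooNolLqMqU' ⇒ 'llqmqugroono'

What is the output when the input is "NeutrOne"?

Each output is the input with this applied: swap the front and back halves of the string, then convert every letter to lowercase.
Applying both steps to "NeutrOne": "rOneNeut", then "roneneut".

roneneut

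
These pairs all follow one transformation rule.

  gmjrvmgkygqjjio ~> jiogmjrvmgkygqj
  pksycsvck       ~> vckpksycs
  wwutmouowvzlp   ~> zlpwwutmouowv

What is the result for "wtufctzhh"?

Rule — move the last 3 characters to the front (rotate right by 3).
For "wtufctzhh" the result is "zhhwtufct".

zhhwtufct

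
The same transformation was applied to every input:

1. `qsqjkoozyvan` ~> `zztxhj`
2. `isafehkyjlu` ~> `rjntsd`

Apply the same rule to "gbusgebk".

Each output is the input with this applied: keep every other character starting from the first (positions 1st, 3rd, 5th, ...), then shift every letter 9 places forward in the alphabet (wrapping around).
For "gbusgebk", step one produces "gugb"; step two turns that into "pdpk".

pdpk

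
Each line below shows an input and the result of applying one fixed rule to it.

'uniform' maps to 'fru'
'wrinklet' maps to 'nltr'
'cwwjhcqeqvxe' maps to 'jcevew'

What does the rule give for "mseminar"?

In each case the input is transformed by: move the first 2 characters to the end (rotate left by 2), then keep every other character starting from the second (positions 2nd, 4th, 6th, ...).
For "mseminar", step one produces "eminarms"; step two turns that into "mnrs".

mnrs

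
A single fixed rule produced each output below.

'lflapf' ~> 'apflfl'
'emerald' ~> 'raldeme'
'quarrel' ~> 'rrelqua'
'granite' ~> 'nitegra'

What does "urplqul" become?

Looking at the pairs, the operation is to move the first 3 characters to the end (rotate left by 3).
So "urplqul" becomes "lqulurp".

lqulurp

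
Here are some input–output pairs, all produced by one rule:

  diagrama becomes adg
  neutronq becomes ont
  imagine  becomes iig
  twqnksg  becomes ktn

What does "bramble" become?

bbm

What's happening: move the last 3 characters to the front (rotate right by 3), then keep one character in every 3, starting at position 1 (positions 1st, 4th, 7th, ...).
For "bramble", step one produces "blebram"; step two turns that into "bbm".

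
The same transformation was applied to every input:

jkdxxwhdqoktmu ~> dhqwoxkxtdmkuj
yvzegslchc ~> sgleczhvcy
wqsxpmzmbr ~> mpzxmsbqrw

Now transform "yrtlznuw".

zlnturwy

In each case the input is transformed by: swap the front and back halves of the string, then take characters alternately from the front and the back (1st, last, 2nd, 2nd-last, ...).
Starting from "yrtlznuw": after the first operation, "znuwyrtl"; after the second, "zlnturwy".
(Check on "yvzegslchc": → "slchcyvzeg" → "sgleczhvcy" ✓)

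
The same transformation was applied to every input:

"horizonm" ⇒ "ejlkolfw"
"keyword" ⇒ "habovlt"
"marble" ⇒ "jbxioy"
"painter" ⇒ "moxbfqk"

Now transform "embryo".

The pattern: take characters alternately from the front and the back (1st, last, 2nd, 2nd-last, ...), then shift every letter 3 places backward in the alphabet (wrapping around).
Applying both steps to "embryo": "eomybr", then "bljvyo".

bljvyo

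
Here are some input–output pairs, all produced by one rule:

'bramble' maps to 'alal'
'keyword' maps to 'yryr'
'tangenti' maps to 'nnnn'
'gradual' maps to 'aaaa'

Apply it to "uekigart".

kaka

The rule is to keep one character in every 3, starting at position 3 (positions 3rd, 6th, 9th, ...), then write the whole string twice.
"uekigart" → "ka" → "kaka".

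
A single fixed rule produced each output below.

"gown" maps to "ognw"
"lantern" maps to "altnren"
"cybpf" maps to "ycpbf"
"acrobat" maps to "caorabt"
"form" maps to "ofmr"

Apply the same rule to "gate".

Rule — swap each adjacent pair of characters (1↔2, 3↔4, ...).
So "gate" becomes "aget".

aget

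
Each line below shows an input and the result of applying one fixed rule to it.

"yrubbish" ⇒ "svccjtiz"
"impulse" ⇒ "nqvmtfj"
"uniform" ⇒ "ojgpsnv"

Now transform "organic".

The pattern: shift every letter 1 place forward in the alphabet (wrapping around), then move the first character to the end.
On "organic": the first step gives "pshbojd", and the second then gives "shbojdp".

shbojdp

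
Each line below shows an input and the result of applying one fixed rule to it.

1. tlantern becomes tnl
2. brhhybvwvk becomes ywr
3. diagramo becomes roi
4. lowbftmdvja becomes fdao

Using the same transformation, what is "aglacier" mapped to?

The rule is to keep one character in every 3, starting at position 2 (positions 2nd, 5th, 8th, ...), then move the first character to the end.
"aglacier" → "gcr" → "crg".
(Check on "lowbftmdvja": → "ofda" → "fdao" ✓)

crg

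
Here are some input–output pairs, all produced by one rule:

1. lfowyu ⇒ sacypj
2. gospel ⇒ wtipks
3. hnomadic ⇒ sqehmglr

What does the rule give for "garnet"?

Looking at the pairs, the operation is to shift every letter 4 places forward in the alphabet (wrapping around), then move the first 2 characters to the end (rotate left by 2).
Applying both steps to "garnet": "kevrix", then "vrixke".

vrixke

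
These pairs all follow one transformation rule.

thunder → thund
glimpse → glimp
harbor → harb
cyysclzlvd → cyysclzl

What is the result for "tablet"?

tabl

Rule — delete the last 2 characters.
Doing the same to "tablet": "tabl".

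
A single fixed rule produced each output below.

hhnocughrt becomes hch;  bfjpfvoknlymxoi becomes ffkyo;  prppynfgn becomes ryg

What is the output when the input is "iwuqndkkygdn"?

wnkd

What's happening: keep one character in every 3, starting at position 2 (positions 2nd, 5th, 8th, ...).
Doing the same to "iwuqndkkygdn": "wnkd".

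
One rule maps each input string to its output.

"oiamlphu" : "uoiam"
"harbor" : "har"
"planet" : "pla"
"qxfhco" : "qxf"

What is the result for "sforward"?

dsfor

Each output is the input with this applied: swap the front and back halves of the string, then delete the first 3 characters.
"sforward" → "wardsfor" → "dsfor".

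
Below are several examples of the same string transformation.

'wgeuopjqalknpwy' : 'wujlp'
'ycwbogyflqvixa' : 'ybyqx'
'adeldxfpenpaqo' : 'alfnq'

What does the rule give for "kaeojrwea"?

kow

What's happening: keep one character in every 3, starting at position 1 (positions 1st, 4th, 7th, ...).
Doing the same to "kaeojrwea": "kow".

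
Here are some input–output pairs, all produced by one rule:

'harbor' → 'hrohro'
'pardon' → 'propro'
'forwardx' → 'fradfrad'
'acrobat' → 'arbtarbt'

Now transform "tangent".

In each case the input is transformed by: keep every other character starting from the first (positions 1st, 3rd, 5th, ...), then write the whole string twice.
On "tangent": the first step gives "tnet", and the second then gives "tnettnet".
(Check on "acrobat": → "arbt" → "arbtarbt" ✓)

tnettnet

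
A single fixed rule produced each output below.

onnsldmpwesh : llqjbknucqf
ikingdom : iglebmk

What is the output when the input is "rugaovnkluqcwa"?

seymtlijsoauy

The pattern: shift every letter 2 places backward in the alphabet (wrapping around), then delete the first character.
Working it through for "rugaovnkluqcwa": intermediate "pseymtlijsoauy", final "seymtlijsoauy".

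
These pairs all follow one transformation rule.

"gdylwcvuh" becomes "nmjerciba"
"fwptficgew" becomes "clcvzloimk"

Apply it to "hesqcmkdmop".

What's happening: shift every letter 6 places forward in the alphabet (wrapping around), then move the last character to the front.
Working it through for "hesqcmkdmop": intermediate "nkywisqjsuv", final "vnkywisqjsu".

vnkywisqjsu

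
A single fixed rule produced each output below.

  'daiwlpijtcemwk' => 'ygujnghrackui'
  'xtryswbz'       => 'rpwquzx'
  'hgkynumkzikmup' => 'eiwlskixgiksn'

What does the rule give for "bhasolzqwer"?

In each case the input is transformed by: delete the first character, then shift every letter 2 places backward in the alphabet (wrapping around).
"bhasolzqwer" → "hasolzqwer" → "fyqmjxoucp".

fyqmjxoucp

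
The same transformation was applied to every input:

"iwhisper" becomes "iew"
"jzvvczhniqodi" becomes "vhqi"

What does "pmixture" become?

What's happening: move the first 2 characters to the end (rotate left by 2), then keep one character in every 3, starting at position 2 (positions 2nd, 5th, 8th, ...).
Applying both steps to "pmixture": "ixturepm", then "xrm".

xrm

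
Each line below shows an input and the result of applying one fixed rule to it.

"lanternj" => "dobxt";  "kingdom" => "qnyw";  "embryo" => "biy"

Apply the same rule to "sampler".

zvob

In each case the input is transformed by: shift every letter 10 places forward in the alphabet (wrapping around), then delete the first 3 characters.
On "sampler" that produces "zvob".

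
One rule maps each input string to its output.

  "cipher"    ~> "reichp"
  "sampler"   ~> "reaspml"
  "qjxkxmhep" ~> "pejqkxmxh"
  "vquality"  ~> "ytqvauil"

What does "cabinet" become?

teacibn

Each output is the input with this applied: move the last 2 characters to the front (rotate right by 2), then swap each adjacent pair of characters (1↔2, 3↔4, ...).
For "cabinet", step one produces "etcabin"; step two turns that into "teacibn".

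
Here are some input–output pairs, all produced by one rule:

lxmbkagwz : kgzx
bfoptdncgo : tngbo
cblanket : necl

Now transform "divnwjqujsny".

wqjndv

The rule is to move the first 3 characters to the end (rotate left by 3), then keep every other character starting from the second (positions 2nd, 4th, 6th, ...).
For "divnwjqujsny", step one produces "nwjqujsnydiv"; step two turns that into "wqjndv".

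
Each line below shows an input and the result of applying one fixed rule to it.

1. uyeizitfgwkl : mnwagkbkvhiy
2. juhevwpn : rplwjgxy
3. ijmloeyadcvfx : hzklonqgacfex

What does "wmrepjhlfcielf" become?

nhyotgrljnhekg

What's happening: shift every letter 2 places forward in the alphabet (wrapping around), then move the last 2 characters to the front (rotate right by 2).
Working it through for "wmrepjhlfcielf": intermediate "yotgrljnhekgnh", final "nhyotgrljnhekg".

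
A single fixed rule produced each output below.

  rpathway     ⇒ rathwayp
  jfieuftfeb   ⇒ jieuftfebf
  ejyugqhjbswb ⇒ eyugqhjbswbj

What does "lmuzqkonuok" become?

luzqkonuokm

The pattern: move the first character to the end, then swap the first and last characters.
"lmuzqkonuok" → "muzqkonuokl" → "luzqkonuokm".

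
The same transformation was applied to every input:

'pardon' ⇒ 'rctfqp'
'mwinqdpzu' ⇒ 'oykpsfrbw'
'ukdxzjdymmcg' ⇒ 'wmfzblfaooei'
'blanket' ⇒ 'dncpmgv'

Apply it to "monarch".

In each case the input is transformed by: shift every letter 2 places forward in the alphabet (wrapping around).
On "monarch" that produces "oqpctej".

oqpctej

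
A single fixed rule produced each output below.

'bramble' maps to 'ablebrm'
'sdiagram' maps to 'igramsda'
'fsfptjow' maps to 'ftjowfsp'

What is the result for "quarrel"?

In each case the input is transformed by: move the first 3 characters to the end (rotate left by 3), then swap the first and last characters.
Working it through for "quarrel": intermediate "rrelqua", final "arelqur".

arelqur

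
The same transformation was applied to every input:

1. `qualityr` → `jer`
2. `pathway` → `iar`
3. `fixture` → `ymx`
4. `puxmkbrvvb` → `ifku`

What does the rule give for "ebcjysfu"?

xcy

The pattern: shift every letter 7 places backward in the alphabet (wrapping around), then keep one character in every 3, starting at position 1 (positions 1st, 4th, 7th, ...).
Working it through for "ebcjysfu": intermediate "xuvcrlyn", final "xcy".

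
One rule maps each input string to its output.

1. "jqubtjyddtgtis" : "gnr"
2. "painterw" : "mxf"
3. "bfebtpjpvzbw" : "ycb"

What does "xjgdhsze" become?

Rule — shift every letter 3 places backward in the alphabet (wrapping around), then keep only the first 3 characters.
Starting from "xjgdhsze": after the first operation, "ugdaepwb"; after the second, "ugd".
(Check on "bfebtpjpvzbw": → "ycbyqmgmswyt" → "ycb" ✓)

ugd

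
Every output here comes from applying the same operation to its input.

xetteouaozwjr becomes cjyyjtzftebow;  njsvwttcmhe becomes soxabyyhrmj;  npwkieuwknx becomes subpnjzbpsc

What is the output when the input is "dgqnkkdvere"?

Each output is the input with this applied: shift every letter 5 places forward in the alphabet (wrapping around).
For "dgqnkkdvere" the result is "ilvsppiajwj".

ilvsppiajwj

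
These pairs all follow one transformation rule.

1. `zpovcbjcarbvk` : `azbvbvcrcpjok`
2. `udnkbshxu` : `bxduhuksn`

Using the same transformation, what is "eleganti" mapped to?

atenelgi

The pattern: sort the characters into alphabetical order, then take characters alternately from the front and the back (1st, last, 2nd, 2nd-last, ...).
For "eleganti", step one produces "aeegilnt"; step two turns that into "atenelgi".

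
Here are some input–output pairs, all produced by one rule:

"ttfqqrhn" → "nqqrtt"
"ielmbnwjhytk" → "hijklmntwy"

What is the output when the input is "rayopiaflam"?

The transformation: sort the characters into alphabetical order, then delete the first 2 characters.
On "rayopiaflam": the first step gives "aaafilmopry", and the second then gives "afilmopry".

afilmopry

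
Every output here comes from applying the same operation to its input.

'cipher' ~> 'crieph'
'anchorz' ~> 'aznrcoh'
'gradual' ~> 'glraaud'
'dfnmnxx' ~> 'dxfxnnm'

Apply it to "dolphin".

dnoilhp

Rule — take characters alternately from the front and the back (1st, last, 2nd, 2nd-last, ...).
Applying that to "dolphin" gives "dnoilhp".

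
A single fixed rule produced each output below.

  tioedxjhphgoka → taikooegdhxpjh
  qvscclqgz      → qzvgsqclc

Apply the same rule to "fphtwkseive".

fepvhitewsk

The rule is to take characters alternately from the front and the back (1st, last, 2nd, 2nd-last, ...).
For "fphtwkseive" the result is "fepvhitewsk".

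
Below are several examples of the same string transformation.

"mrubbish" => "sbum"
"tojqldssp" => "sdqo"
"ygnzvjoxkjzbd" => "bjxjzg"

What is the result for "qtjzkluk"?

ukjq

Rule — reverse the string, then keep every other character starting from the second (positions 2nd, 4th, 6th, ...).
For "qtjzkluk", step one produces "kulkzjtq"; step two turns that into "ukjq".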